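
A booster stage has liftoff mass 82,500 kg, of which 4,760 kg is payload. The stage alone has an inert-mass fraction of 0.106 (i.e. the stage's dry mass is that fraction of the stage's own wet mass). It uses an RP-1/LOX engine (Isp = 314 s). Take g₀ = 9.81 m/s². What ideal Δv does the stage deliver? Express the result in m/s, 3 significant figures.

Stage wet mass = m₀ − payload = 82,500 − 4,760 = 77,740 kg.
Stage dry mass = ε × stage wet mass = 0.106 × 77,740 = 8,240.44 kg.
Burnout mass m_f = stage dry + payload = 8,240.44 + 4,760 = 13,000.44 kg.
v_e = Isp · g₀ = 314 × 9.81 = 3080.3 m/s.
Using Δv = v_e ln(m₀/m_f): Δv = v_e · ln(82,500/13,000.44) = 3080.3 × ln(6.346) = 3080.3 × 1.8478 ≈ 5692 m/s.

Δv ≈ 5690 m/s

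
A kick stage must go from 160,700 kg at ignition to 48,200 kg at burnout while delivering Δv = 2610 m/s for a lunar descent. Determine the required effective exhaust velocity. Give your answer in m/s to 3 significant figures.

ln(m₀/m_f) = ln(160700/48200) = ln(3.334) = 1.2042.
v_e = Δv / ln(m₀/m_f) = 2610 / 1.2042 = 2167.4 m/s.

v_e ≈ 2170 m/s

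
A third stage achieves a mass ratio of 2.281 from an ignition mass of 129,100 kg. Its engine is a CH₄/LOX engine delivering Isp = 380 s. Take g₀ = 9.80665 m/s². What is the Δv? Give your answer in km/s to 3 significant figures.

v_e = Isp · g₀ = 380 × 9.80665 = 3726.5 m/s.
From the ideal rocket equation, Δv = v_e · ln(2.281) = 3726.5 × 0.8246 ≈ 3072.9 m/s.

Δv ≈ 3.07 km/s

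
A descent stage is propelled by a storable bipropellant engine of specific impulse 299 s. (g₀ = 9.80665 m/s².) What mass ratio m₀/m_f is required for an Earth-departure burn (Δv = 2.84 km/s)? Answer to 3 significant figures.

mass ratio ≈ 2.63

v_e = Isp · g₀ = 299 × 9.80665 = 2932.2 m/s.
m₀/m_f = exp(Δv / v_e) = exp(2840 / 2932.2) = exp(0.9686) = 2.6341.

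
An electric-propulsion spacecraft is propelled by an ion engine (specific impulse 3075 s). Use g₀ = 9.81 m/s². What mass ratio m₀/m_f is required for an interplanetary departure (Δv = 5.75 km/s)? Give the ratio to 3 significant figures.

mass ratio ≈ 1.21

v_e = Isp · g₀ = 3075 × 9.81 = 30165.8 m/s.
m₀/m_f = exp(Δv / v_e) = exp(5750 / 30165.8) = exp(0.1906) = 1.2100.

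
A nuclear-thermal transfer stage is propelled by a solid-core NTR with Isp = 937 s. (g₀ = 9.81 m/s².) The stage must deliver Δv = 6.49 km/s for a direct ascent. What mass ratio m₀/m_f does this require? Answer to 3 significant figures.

v_e = Isp · g₀ = 937 × 9.81 = 9192.0 m/s.
Using Δv = v_e ln(m₀/m_f): m₀/m_f = exp(Δv / v_e) = exp(6490 / 9192.0) = exp(0.7061) = 2.0260.

mass ratio ≈ 2.03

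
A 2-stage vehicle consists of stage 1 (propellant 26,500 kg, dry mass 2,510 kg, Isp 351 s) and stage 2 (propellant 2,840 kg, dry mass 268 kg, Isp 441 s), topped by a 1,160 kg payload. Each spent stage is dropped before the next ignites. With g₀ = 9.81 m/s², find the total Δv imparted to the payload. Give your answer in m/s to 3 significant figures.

Ignition mass of stage 1 = 26,500+2,510 + 2,840+268 + 1,160 = 33,278 kg.
Stage 1: m₀ = 33,278 kg, m_f = 33,278 − 26,500 = 6,778 kg; Δv = 351×9.81×ln(4.91) = 3443.3×1.5912 ≈ 5479 m/s.
Stage 2: m₀ = 4,268 kg, m_f = 4,268 − 2,840 = 1,428 kg; Δv = 441×9.81×ln(2.989) = 4326.2×1.0949 ≈ 4737 m/s.
Total Δv = 5479 + 4737 = 10216 m/s.

Δv ≈ 10200 m/s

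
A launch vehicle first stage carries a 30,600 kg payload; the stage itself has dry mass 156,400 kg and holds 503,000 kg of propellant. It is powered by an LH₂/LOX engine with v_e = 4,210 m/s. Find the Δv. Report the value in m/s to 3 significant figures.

m₀ = payload + dry + propellant = 30,600 + 156,400 + 503,000 = 690,000 kg.
m_f = payload + dry = 30,600 + 156,400 = 187,000 kg.
Δv = v_e · ln(m₀/m_f) = 4210.0 × ln(3.69) = 4210.0 × 1.3056 ≈ 5496.5 m/s.

Δv ≈ 5500 m/s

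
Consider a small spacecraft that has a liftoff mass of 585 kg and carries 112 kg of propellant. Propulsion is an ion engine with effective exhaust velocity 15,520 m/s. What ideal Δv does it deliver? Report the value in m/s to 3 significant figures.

Δv ≈ 3300 m/s

m_f = m₀ − m_prop = 585 − 112 = 473 kg.
Using Δv = v_e ln(m₀/m_f): Δv = v_e · ln(m₀/m_f) = 15520.0 × ln(1.237) = 15520.0 × 0.2125 ≈ 3298.3 m/s.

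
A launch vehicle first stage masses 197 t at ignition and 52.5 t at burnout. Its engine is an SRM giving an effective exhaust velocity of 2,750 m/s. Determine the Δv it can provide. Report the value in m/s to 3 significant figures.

Δv ≈ 3640 m/s

Rocket equation: Δv = v_e · ln(m₀/m_f) = 2750.0 × ln(3.752) = 2750.0 × 1.3224 ≈ 3636.6 m/s.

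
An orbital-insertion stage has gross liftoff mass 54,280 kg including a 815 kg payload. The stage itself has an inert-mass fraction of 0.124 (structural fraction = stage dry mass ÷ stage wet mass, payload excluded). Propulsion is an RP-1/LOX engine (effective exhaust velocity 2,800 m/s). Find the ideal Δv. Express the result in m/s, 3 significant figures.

Stage wet mass = m₀ − payload = 54,280 − 815 = 53,465 kg.
Stage dry mass = ε × stage wet mass = 0.124 × 53,465 = 6,629.66 kg.
Burnout mass m_f = stage dry + payload = 6,629.66 + 815 = 7,444.66 kg.
From the ideal rocket equation, Δv = v_e · ln(54,280/7,444.66) = 2800.0 × ln(7.291) = 2800.0 × 1.9867 ≈ 5563 m/s.

Δv ≈ 5560 m/s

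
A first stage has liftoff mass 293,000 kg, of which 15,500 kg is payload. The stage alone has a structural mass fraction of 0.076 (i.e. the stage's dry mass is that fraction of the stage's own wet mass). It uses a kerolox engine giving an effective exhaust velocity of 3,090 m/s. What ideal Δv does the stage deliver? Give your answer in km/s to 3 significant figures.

Δv ≈ 6.43 km/s

Stage wet mass = m₀ − payload = 293,000 − 15,500 = 277,500 kg.
Stage dry mass = ε × stage wet mass = 0.076 × 277,500 = 21,090 kg.
Burnout mass m_f = stage dry + payload = 21,090 + 15,500 = 36,590 kg.
Rocket equation: Δv = v_e · ln(293,000/36,590) = 3090.0 × ln(8.008) = 3090.0 × 2.0804 ≈ 6428 m/s.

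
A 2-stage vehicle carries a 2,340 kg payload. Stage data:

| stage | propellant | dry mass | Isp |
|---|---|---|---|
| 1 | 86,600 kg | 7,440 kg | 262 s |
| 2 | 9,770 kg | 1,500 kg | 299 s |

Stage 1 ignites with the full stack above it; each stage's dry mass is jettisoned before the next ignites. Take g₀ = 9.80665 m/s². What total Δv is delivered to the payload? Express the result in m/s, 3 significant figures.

Δv ≈ 7900 m/s

Ignition mass of stage 1 = 86,600+7,440 + 9,770+1,500 + 2,340 = 107,650 kg.
Stage 1: m₀ = 107,650 kg, m_f = 107,650 − 86,600 = 21,050 kg; Δv = 262×9.80665×ln(5.114) = 2569.3×1.6320 ≈ 4193 m/s.
Stage 2: m₀ = 13,610 kg, m_f = 13,610 − 9,770 = 3,840 kg; Δv = 299×9.80665×ln(3.544) = 2932.2×1.2653 ≈ 3710 m/s.
Total Δv = 4193 + 3710 = 7903 m/s.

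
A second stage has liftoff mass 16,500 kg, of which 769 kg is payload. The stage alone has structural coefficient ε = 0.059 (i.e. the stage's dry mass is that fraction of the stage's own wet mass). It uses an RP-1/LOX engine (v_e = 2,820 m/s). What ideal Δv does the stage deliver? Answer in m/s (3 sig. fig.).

Δv ≈ 6410 m/s

Stage wet mass = m₀ − payload = 16,500 − 769 = 15,731 kg.
Stage dry mass = ε × stage wet mass = 0.059 × 15,731 = 928.129 kg.
Burnout mass m_f = stage dry + payload = 928.129 + 769 = 1,697.129 kg.
Rocket equation: Δv = v_e · ln(16,500/1,697.129) = 2820.0 × ln(9.722) = 2820.0 × 2.2744 ≈ 6414 m/s.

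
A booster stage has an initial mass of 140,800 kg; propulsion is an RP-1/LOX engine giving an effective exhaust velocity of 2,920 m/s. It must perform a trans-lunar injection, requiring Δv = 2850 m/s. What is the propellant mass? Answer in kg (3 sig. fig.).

m₀/m_f = exp(Δv / v_e) = exp(2850 / 2920.0) = exp(0.9760) = 2.6539.
m_f = 140,800 / 2.6539 = 53,054 kg, so propellant = m₀ − m_f = 140,800 − 53,054 = 87,746 kg.

propellant mass ≈ 87700 kg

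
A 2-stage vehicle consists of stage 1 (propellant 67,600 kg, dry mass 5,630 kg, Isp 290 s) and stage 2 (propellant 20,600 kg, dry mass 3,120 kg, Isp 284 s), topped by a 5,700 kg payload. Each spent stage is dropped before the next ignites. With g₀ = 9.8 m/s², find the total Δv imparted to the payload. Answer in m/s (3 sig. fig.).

Ignition mass of stage 1 = 67,600+5,630 + 20,600+3,120 + 5,700 = 102,650 kg.
Stage 1: m₀ = 102,650 kg, m_f = 102,650 − 67,600 = 35,050 kg; Δv = 290×9.8×ln(2.929) = 2842.0×1.0745 ≈ 3054 m/s.
Stage 2: m₀ = 29,420 kg, m_f = 29,420 − 20,600 = 8,820 kg; Δv = 284×9.8×ln(3.336) = 2783.2×1.2047 ≈ 3353 m/s.
Total Δv = 3054 + 3353 = 6407 m/s.

Δv ≈ 6410 m/s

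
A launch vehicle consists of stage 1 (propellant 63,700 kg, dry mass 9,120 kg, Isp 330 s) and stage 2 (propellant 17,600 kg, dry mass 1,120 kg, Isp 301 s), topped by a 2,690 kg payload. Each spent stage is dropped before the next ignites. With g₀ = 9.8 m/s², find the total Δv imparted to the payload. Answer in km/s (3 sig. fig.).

Ignition mass of stage 1 = 63,700+9,120 + 17,600+1,120 + 2,690 = 94,230 kg.
Stage 1: m₀ = 94,230 kg, m_f = 94,230 − 63,700 = 30,530 kg; Δv = 330×9.8×ln(3.086) = 3234.0×1.1270 ≈ 3645 m/s.
Stage 2: m₀ = 21,410 kg, m_f = 21,410 − 17,600 = 3,810 kg; Δv = 301×9.8×ln(5.619) = 2949.8×1.7262 ≈ 5092 m/s.
Total Δv = 3645 + 5092 = 8737 m/s.

Δv ≈ 8.74 km/s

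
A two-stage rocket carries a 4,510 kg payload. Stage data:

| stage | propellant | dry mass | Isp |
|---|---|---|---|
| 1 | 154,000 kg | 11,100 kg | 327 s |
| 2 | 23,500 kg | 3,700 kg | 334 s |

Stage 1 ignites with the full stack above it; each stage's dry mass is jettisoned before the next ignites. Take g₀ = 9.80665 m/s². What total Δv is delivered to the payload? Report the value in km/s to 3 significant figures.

Ignition mass of stage 1 = 154,000+11,100 + 23,500+3,700 + 4,510 = 196,810 kg.
Stage 1: m₀ = 196,810 kg, m_f = 196,810 − 154,000 = 42,810 kg; Δv = 327×9.80665×ln(4.597) = 3206.8×1.5255 ≈ 4892 m/s.
Stage 2: m₀ = 31,710 kg, m_f = 31,710 − 23,500 = 8,210 kg; Δv = 334×9.80665×ln(3.862) = 3275.4×1.3513 ≈ 4426 m/s.
Total Δv = 4892 + 4426 = 9318 m/s.

Δv ≈ 9.32 km/s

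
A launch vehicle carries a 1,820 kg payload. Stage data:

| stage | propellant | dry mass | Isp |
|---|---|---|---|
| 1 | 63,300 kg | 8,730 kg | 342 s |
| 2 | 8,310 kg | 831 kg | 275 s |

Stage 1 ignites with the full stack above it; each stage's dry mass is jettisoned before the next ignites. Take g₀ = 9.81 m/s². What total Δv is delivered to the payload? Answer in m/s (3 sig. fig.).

Δv ≈ 8660 m/s

Ignition mass of stage 1 = 63,300+8,730 + 8,310+831 + 1,820 = 82,991 kg.
Stage 1: m₀ = 82,991 kg, m_f = 82,991 − 63,300 = 19,691 kg; Δv = 342×9.81×ln(4.215) = 3355.0×1.4386 ≈ 4826 m/s.
Stage 2: m₀ = 10,961 kg, m_f = 10,961 − 8,310 = 2,651 kg; Δv = 275×9.81×ln(4.135) = 2697.8×1.4194 ≈ 3829 m/s.
Total Δv = 4826 + 3829 = 8655 m/s.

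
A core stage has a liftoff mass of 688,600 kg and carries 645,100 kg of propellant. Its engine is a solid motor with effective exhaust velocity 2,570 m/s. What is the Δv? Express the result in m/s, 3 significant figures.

m_f = m₀ − m_prop = 688,600 − 645,100 = 43,500 kg.
Δv = v_e · ln(m₀/m_f) = 2570.0 × ln(15.83) = 2570.0 × 2.7619 ≈ 7098.1 m/s.

Δv ≈ 7100 m/s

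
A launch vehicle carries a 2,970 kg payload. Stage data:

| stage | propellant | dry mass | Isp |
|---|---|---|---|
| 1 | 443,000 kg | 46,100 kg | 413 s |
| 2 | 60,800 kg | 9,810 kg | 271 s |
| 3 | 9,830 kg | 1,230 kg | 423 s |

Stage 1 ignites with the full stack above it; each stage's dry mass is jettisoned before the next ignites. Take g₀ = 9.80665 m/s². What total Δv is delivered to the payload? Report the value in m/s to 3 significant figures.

Δv ≈ 14400 m/s

Ignition mass of stage 1 = 443,000+46,100 + 60,800+9,810 + 9,830+1,230 + 2,970 = 573,740 kg.
Stage 1: m₀ = 573,740 kg, m_f = 573,740 − 443,000 = 130,740 kg; Δv = 413×9.80665×ln(4.388) = 4050.1×1.4790 ≈ 5990 m/s.
Stage 2: m₀ = 84,640 kg, m_f = 84,640 − 60,800 = 23,840 kg; Δv = 271×9.80665×ln(3.55) = 2657.6×1.2670 ≈ 3367 m/s.
Stage 3: m₀ = 14,030 kg, m_f = 14,030 − 9,830 = 4,200 kg; Δv = 423×9.80665×ln(3.34) = 4148.2×1.2061 ≈ 5003 m/s.
Total Δv = 5990 + 3367 + 5003 = 14360 m/s.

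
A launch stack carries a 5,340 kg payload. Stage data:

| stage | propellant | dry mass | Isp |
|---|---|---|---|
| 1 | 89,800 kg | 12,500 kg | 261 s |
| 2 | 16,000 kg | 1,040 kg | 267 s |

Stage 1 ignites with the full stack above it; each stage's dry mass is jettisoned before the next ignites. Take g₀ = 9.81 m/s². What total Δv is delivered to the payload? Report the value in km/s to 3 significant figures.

Δv ≈ 6.55 km/s

Ignition mass of stage 1 = 89,800+12,500 + 16,000+1,040 + 5,340 = 124,680 kg.
Stage 1: m₀ = 124,680 kg, m_f = 124,680 − 89,800 = 34,880 kg; Δv = 261×9.81×ln(3.575) = 2560.4×1.2738 ≈ 3262 m/s.
Stage 2: m₀ = 22,380 kg, m_f = 22,380 − 16,000 = 6,380 kg; Δv = 267×9.81×ln(3.508) = 2619.3×1.2550 ≈ 3287 m/s.
Total Δv = 3262 + 3287 = 6549 m/s.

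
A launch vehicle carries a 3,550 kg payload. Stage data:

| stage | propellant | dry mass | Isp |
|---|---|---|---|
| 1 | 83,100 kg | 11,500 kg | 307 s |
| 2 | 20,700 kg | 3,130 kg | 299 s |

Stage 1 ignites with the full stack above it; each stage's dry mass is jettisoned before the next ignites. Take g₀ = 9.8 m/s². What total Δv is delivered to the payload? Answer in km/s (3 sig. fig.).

Ignition mass of stage 1 = 83,100+11,500 + 20,700+3,130 + 3,550 = 121,980 kg.
Stage 1: m₀ = 121,980 kg, m_f = 121,980 − 83,100 = 38,880 kg; Δv = 307×9.8×ln(3.137) = 3008.6×1.1434 ≈ 3440 m/s.
Stage 2: m₀ = 27,380 kg, m_f = 27,380 − 20,700 = 6,680 kg; Δv = 299×9.8×ln(4.099) = 2930.2×1.4107 ≈ 4134 m/s.
Total Δv = 3440 + 4134 = 7574 m/s.

Δv ≈ 7.57 km/s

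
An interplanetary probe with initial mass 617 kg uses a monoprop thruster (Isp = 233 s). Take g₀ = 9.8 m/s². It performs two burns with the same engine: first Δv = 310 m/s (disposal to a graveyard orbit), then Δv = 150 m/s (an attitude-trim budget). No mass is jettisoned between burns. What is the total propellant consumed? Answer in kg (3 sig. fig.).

v_e = Isp · g₀ = 233 × 9.8 = 2283.4 m/s.
After the first burn: m = 617 × exp(−310/2283.4) = 617 × 0.87305 = 538.672 kg.
After the second burn: m = 538.672 × exp(−150/2283.4) = 538.672 × 0.93642 = 504.423 kg.
Total propellant = m₀ − m_final = 617 − 504.423 = 112.577 kg.

total propellant consumed ≈ 113 kg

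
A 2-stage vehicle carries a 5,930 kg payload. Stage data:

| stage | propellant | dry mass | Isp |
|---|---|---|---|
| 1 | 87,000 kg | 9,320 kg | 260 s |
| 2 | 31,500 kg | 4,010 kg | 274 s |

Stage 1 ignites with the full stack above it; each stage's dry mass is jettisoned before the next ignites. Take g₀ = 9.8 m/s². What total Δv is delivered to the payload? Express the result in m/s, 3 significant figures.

Ignition mass of stage 1 = 87,000+9,320 + 31,500+4,010 + 5,930 = 137,760 kg.
Stage 1: m₀ = 137,760 kg, m_f = 137,760 − 87,000 = 50,760 kg; Δv = 260×9.8×ln(2.714) = 2548.0×0.9984 ≈ 2544 m/s.
Stage 2: m₀ = 41,440 kg, m_f = 41,440 − 31,500 = 9,940 kg; Δv = 274×9.8×ln(4.169) = 2685.2×1.4277 ≈ 3834 m/s.
Total Δv = 2544 + 3834 = 6378 m/s.

Δv ≈ 6380 m/s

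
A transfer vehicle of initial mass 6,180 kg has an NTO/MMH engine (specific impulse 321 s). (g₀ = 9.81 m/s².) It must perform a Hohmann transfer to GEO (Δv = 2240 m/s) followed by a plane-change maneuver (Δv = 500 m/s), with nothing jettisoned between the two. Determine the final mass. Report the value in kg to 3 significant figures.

final mass ≈ 2590 kg

v_e = Isp · g₀ = 321 × 9.81 = 3149.0 m/s.
After the first burn: m = 6180 × exp(−2240/3149.0) = 6180 × 0.49099 = 3,034.32 kg.
After the second burn: m = 3,034.32 × exp(−500/3149.0) = 3,034.32 × 0.85318 = 2,588.82 kg.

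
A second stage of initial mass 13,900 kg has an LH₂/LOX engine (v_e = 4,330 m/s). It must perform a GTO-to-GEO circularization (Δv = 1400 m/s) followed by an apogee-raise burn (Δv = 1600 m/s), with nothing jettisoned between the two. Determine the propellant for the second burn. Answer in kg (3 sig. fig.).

propellant for the second burn ≈ 3110 kg

After the first burn: m = 13900 × exp(−1400/4330.0) = 13900 × 0.72374 = 10,060 kg.
After the second burn: m = 10,060 × exp(−1600/4330.0) = 10,060 × 0.69107 = 6,952.16 kg.
Second-burn propellant = 10,060 − 6,952.16 = 3,107.84 kg.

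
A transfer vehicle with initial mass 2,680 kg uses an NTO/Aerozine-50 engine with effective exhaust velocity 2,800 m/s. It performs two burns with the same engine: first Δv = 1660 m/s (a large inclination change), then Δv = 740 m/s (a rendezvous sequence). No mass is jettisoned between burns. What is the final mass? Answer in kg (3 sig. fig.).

After the first burn: m = 2680 × exp(−1660/2800.0) = 2680 × 0.55275 = 1,481.37 kg.
After the second burn: m = 1,481.37 × exp(−740/2800.0) = 1,481.37 × 0.76775 = 1,137.32 kg.

final mass ≈ 1140 kg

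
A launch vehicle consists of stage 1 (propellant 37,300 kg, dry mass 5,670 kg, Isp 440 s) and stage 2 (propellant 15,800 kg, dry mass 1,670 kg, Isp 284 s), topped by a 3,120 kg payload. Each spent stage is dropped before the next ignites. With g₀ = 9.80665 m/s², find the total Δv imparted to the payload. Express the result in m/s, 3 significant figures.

Ignition mass of stage 1 = 37,300+5,670 + 15,800+1,670 + 3,120 = 63,560 kg.
Stage 1: m₀ = 63,560 kg, m_f = 63,560 − 37,300 = 26,260 kg; Δv = 440×9.80665×ln(2.42) = 4314.9×0.8839 ≈ 3814 m/s.
Stage 2: m₀ = 20,590 kg, m_f = 20,590 − 15,800 = 4,790 kg; Δv = 284×9.80665×ln(4.299) = 2785.1×1.4583 ≈ 4061 m/s.
Total Δv = 3814 + 4061 = 7875 m/s.

Δv ≈ 7880 m/s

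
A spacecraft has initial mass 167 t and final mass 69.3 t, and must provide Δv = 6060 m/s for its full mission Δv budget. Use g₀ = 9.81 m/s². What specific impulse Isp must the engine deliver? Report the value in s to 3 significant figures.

Isp ≈ 702 s

ln(m₀/m_f) = ln(167000/69300) = ln(2.41) = 0.8795.
v_e = Δv / ln(m₀/m_f) = 6060 / 0.8795 = 6889.9 m/s.
Isp = v_e / g₀ = 6889.9 / 9.81 = 702.3 s.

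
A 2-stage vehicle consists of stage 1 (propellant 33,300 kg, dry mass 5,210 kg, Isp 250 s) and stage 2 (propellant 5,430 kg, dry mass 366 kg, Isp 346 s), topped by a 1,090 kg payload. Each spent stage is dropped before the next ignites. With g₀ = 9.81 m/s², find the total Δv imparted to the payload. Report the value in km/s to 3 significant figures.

Δv ≈ 8.52 km/s

Ignition mass of stage 1 = 33,300+5,210 + 5,430+366 + 1,090 = 45,396 kg.
Stage 1: m₀ = 45,396 kg, m_f = 45,396 − 33,300 = 12,096 kg; Δv = 250×9.81×ln(3.753) = 2452.5×1.3225 ≈ 3244 m/s.
Stage 2: m₀ = 6,886 kg, m_f = 6,886 − 5,430 = 1,456 kg; Δv = 346×9.81×ln(4.729) = 3394.3×1.5538 ≈ 5274 m/s.
Total Δv = 3244 + 5274 = 8518 m/s.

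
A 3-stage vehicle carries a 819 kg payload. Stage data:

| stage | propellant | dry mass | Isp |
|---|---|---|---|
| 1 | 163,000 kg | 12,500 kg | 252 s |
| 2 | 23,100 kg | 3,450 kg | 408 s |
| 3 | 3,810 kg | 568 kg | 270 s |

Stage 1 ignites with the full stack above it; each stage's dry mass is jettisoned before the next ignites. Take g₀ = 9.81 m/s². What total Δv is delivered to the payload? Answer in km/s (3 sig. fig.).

Δv ≈ 12.5 km/s

Ignition mass of stage 1 = 163,000+12,500 + 23,100+3,450 + 3,810+568 + 819 = 207,247 kg.
Stage 1: m₀ = 207,247 kg, m_f = 207,247 − 163,000 = 44,247 kg; Δv = 252×9.81×ln(4.684) = 2472.1×1.5441 ≈ 3817 m/s.
Stage 2: m₀ = 31,747 kg, m_f = 31,747 − 23,100 = 8,647 kg; Δv = 408×9.81×ln(3.671) = 4002.5×1.3006 ≈ 5206 m/s.
Stage 3: m₀ = 5,197 kg, m_f = 5,197 − 3,810 = 1,387 kg; Δv = 270×9.81×ln(3.747) = 2648.7×1.3209 ≈ 3499 m/s.
Total Δv = 3817 + 5206 + 3499 = 12522 m/s.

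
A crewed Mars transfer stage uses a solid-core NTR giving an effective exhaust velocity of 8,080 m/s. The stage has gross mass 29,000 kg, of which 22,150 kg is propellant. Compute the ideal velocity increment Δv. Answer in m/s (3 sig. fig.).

Δv ≈ 11700 m/s

m_f = m₀ − m_prop = 29,000 − 22,150 = 6,850 kg.
Δv = v_e · ln(m₀/m_f) = 8080.0 × ln(4.234) = 8080.0 × 1.4430 ≈ 11659.8 m/s.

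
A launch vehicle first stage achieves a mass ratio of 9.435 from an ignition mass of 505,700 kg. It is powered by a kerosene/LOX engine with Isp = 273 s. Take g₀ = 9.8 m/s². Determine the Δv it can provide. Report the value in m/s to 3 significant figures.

Δv ≈ 6000 m/s

v_e = Isp · g₀ = 273 × 9.8 = 2675.4 m/s.
Δv = v_e · ln(9.435) = 2675.4 × 2.2444 ≈ 6004.7 m/s.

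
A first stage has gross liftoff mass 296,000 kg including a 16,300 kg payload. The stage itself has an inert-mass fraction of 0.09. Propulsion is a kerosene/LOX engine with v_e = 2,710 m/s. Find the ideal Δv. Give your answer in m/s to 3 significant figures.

Stage wet mass = m₀ − payload = 296,000 − 16,300 = 279,700 kg.
Stage dry mass = ε × stage wet mass = 0.09 × 279,700 = 25,173 kg.
Burnout mass m_f = stage dry + payload = 25,173 + 16,300 = 41,473 kg.
Δv = v_e · ln(296,000/41,473) = 2710.0 × ln(7.137) = 2710.0 × 1.9653 ≈ 5326 m/s.

Δv ≈ 5330 m/s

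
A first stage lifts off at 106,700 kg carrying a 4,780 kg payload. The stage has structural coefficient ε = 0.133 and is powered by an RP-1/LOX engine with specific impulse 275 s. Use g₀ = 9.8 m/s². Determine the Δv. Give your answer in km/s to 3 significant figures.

Stage wet mass = m₀ − payload = 106,700 − 4,780 = 101,920 kg.
Stage dry mass = ε × stage wet mass = 0.133 × 101,920 = 13,555.4 kg.
Burnout mass m_f = stage dry + payload = 13,555.4 + 4,780 = 18,335.4 kg.
v_e = Isp · g₀ = 275 × 9.8 = 2695.0 m/s.
By the Tsiolkovsky rocket equation, Δv = v_e · ln(106,700/18,335.4) = 2695.0 × ln(5.819) = 2695.0 × 1.7612 ≈ 4746 m/s.

Δv ≈ 4.75 km/s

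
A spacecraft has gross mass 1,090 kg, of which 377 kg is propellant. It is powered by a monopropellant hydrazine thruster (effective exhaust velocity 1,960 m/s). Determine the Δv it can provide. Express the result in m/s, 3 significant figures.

m_f = m₀ − m_prop = 1,090 − 377 = 713 kg.
Rocket equation: Δv = v_e · ln(m₀/m_f) = 1960.0 × ln(1.529) = 1960.0 × 0.4245 ≈ 831.9 m/s.

Δv ≈ 832 m/s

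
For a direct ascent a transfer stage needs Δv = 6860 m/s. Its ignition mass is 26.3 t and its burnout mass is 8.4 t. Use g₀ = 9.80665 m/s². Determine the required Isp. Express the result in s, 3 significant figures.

Isp ≈ 613 s

ln(m₀/m_f) = ln(26300/8400) = ln(3.131) = 1.1413.
v_e = Δv / ln(m₀/m_f) = 6860 / 1.1413 = 6010.5 m/s.
Isp = v_e / g₀ = 6010.5 / 9.80665 = 612.9 s.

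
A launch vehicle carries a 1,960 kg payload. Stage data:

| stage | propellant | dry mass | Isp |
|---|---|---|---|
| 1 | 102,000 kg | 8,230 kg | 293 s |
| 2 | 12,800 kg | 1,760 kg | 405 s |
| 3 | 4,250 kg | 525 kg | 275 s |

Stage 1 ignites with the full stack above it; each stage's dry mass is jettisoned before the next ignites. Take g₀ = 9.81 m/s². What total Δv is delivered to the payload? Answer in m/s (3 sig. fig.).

Ignition mass of stage 1 = 102,000+8,230 + 12,800+1,760 + 4,250+525 + 1,960 = 131,525 kg.
Stage 1: m₀ = 131,525 kg, m_f = 131,525 − 102,000 = 29,525 kg; Δv = 293×9.81×ln(4.455) = 2874.3×1.4940 ≈ 4294 m/s.
Stage 2: m₀ = 21,295 kg, m_f = 21,295 − 12,800 = 8,495 kg; Δv = 405×9.81×ln(2.507) = 3973.1×0.9190 ≈ 3651 m/s.
Stage 3: m₀ = 6,735 kg, m_f = 6,735 − 4,250 = 2,485 kg; Δv = 275×9.81×ln(2.71) = 2697.8×0.9970 ≈ 2690 m/s.
Total Δv = 4294 + 3651 + 2690 = 10635 m/s.

Δv ≈ 10600 m/s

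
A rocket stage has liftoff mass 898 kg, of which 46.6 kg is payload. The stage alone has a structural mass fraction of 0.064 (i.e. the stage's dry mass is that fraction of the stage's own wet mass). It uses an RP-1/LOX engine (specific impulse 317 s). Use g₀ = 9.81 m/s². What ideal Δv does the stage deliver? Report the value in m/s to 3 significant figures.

Δv ≈ 6790 m/s

Stage wet mass = m₀ − payload = 898 − 46.6 = 851.4 kg.
Stage dry mass = ε × stage wet mass = 0.064 × 851.4 = 54.4896 kg.
Burnout mass m_f = stage dry + payload = 54.4896 + 46.6 = 101.0896 kg.
v_e = Isp · g₀ = 317 × 9.81 = 3109.8 m/s.
Rocket equation: Δv = v_e · ln(898/101.0896) = 3109.8 × ln(8.883) = 3109.8 × 2.1842 ≈ 6792 m/s.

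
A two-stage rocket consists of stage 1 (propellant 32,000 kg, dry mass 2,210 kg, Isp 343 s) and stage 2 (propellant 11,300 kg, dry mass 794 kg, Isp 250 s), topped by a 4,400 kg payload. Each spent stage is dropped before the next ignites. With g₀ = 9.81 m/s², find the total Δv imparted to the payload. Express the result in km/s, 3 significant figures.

Δv ≈ 6.19 km/s

Ignition mass of stage 1 = 32,000+2,210 + 11,300+794 + 4,400 = 50,704 kg.
Stage 1: m₀ = 50,704 kg, m_f = 50,704 − 32,000 = 18,704 kg; Δv = 343×9.81×ln(2.711) = 3364.8×0.9973 ≈ 3356 m/s.
Stage 2: m₀ = 16,494 kg, m_f = 16,494 − 11,300 = 5,194 kg; Δv = 250×9.81×ln(3.176) = 2452.5×1.1555 ≈ 2834 m/s.
Total Δv = 3356 + 2834 = 6190 m/s.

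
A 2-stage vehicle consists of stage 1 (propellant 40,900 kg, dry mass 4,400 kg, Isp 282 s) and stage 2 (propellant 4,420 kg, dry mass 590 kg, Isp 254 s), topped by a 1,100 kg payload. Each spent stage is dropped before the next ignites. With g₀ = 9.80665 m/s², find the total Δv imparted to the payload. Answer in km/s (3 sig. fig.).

Δv ≈ 7.59 km/s

Ignition mass of stage 1 = 40,900+4,400 + 4,420+590 + 1,100 = 51,410 kg.
Stage 1: m₀ = 51,410 kg, m_f = 51,410 − 40,900 = 10,510 kg; Δv = 282×9.80665×ln(4.892) = 2765.5×1.5875 ≈ 4390 m/s.
Stage 2: m₀ = 6,110 kg, m_f = 6,110 − 4,420 = 1,690 kg; Δv = 254×9.80665×ln(3.615) = 2490.9×1.2852 ≈ 3201 m/s.
Total Δv = 4390 + 3201 = 7591 m/s.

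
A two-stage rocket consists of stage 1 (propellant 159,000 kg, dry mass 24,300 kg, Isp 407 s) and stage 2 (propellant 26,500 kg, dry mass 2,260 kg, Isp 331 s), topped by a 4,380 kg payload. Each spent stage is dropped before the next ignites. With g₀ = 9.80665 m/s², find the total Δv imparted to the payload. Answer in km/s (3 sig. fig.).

Δv ≈ 10.5 km/s

Ignition mass of stage 1 = 159,000+24,300 + 26,500+2,260 + 4,380 = 216,440 kg.
Stage 1: m₀ = 216,440 kg, m_f = 216,440 − 159,000 = 57,440 kg; Δv = 407×9.80665×ln(3.768) = 3991.3×1.3266 ≈ 5295 m/s.
Stage 2: m₀ = 33,140 kg, m_f = 33,140 − 26,500 = 6,640 kg; Δv = 331×9.80665×ln(4.991) = 3246.0×1.6076 ≈ 5218 m/s.
Total Δv = 5295 + 5218 = 10513 m/s.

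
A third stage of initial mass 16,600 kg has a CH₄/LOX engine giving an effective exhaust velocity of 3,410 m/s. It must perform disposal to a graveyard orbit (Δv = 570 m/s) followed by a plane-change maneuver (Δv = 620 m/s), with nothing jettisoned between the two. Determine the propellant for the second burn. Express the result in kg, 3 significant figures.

propellant for the second burn ≈ 2330 kg

After the first burn: m = 16600 × exp(−570/3410.0) = 16600 × 0.84607 = 14,044.8 kg.
After the second burn: m = 14,044.8 × exp(−620/3410.0) = 14,044.8 × 0.83375 = 11,709.9 kg.
Second-burn propellant = 14,044.8 − 11,709.9 = 2,334.9 kg.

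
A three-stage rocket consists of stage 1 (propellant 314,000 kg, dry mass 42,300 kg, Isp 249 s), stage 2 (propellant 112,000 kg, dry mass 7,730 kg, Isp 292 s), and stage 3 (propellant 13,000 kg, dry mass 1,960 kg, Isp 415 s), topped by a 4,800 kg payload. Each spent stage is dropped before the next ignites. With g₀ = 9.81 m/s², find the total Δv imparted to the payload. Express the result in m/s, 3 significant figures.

Ignition mass of stage 1 = 314,000+42,300 + 112,000+7,730 + 13,000+1,960 + 4,800 = 495,790 kg.
Stage 1: m₀ = 495,790 kg, m_f = 495,790 − 314,000 = 181,790 kg; Δv = 249×9.81×ln(2.727) = 2442.7×1.0033 ≈ 2451 m/s.
Stage 2: m₀ = 139,490 kg, m_f = 139,490 − 112,000 = 27,490 kg; Δv = 292×9.81×ln(5.074) = 2864.5×1.6242 ≈ 4652 m/s.
Stage 3: m₀ = 19,760 kg, m_f = 19,760 − 13,000 = 6,760 kg; Δv = 415×9.81×ln(2.923) = 4071.2×1.0726 ≈ 4367 m/s.
Total Δv = 2451 + 4652 + 4367 = 11470 m/s.

Δv ≈ 11500 m/s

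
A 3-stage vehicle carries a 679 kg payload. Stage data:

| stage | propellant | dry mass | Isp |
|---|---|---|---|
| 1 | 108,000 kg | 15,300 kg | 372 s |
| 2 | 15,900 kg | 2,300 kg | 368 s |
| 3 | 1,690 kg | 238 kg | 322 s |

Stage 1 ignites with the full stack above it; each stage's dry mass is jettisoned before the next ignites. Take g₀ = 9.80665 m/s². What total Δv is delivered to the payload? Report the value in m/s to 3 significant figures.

Ignition mass of stage 1 = 108,000+15,300 + 15,900+2,300 + 1,690+238 + 679 = 144,107 kg.
Stage 1: m₀ = 144,107 kg, m_f = 144,107 − 108,000 = 36,107 kg; Δv = 372×9.80665×ln(3.991) = 3648.1×1.3841 ≈ 5049 m/s.
Stage 2: m₀ = 20,807 kg, m_f = 20,807 − 15,900 = 4,907 kg; Δv = 368×9.80665×ln(4.24) = 3608.8×1.4446 ≈ 5213 m/s.
Stage 3: m₀ = 2,607 kg, m_f = 2,607 − 1,690 = 917 kg; Δv = 322×9.80665×ln(2.843) = 3157.7×1.0448 ≈ 3299 m/s.
Total Δv = 5049 + 5213 + 3299 = 13561 m/s.

Δv ≈ 13600 m/s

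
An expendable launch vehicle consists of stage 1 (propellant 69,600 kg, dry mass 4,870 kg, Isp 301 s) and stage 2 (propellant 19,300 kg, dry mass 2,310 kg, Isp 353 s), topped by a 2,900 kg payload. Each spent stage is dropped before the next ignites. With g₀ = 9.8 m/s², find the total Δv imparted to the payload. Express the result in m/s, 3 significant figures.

Ignition mass of stage 1 = 69,600+4,870 + 19,300+2,310 + 2,900 = 98,980 kg.
Stage 1: m₀ = 98,980 kg, m_f = 98,980 − 69,600 = 29,380 kg; Δv = 301×9.8×ln(3.369) = 2949.8×1.2146 ≈ 3583 m/s.
Stage 2: m₀ = 24,510 kg, m_f = 24,510 − 19,300 = 5,210 kg; Δv = 353×9.8×ln(4.704) = 3459.4×1.5485 ≈ 5357 m/s.
Total Δv = 3583 + 5357 = 8940 m/s.

Δv ≈ 8940 m/s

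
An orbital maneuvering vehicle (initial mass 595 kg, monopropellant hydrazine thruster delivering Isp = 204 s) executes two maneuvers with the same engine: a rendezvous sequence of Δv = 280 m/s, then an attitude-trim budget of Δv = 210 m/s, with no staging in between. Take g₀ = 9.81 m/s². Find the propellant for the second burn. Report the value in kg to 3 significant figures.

propellant for the second burn ≈ 51.5 kg

v_e = Isp · g₀ = 204 × 9.81 = 2001.2 m/s.
After the first burn: m = 595 × exp(−280/2001.2) = 595 × 0.86943 = 517.311 kg.
After the second burn: m = 517.311 × exp(−210/2001.2) = 517.311 × 0.90038 = 465.776 kg.
Second-burn propellant = 517.311 − 465.776 = 51.535 kg.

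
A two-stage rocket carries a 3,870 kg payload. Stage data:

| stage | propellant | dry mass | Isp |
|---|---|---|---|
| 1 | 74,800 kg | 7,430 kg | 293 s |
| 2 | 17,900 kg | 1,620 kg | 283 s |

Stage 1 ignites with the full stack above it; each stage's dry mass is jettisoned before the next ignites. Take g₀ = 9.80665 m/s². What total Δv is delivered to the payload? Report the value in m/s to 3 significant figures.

Δv ≈ 7560 m/s

Ignition mass of stage 1 = 74,800+7,430 + 17,900+1,620 + 3,870 = 105,620 kg.
Stage 1: m₀ = 105,620 kg, m_f = 105,620 − 74,800 = 30,820 kg; Δv = 293×9.80665×ln(3.427) = 2873.3×1.2317 ≈ 3539 m/s.
Stage 2: m₀ = 23,390 kg, m_f = 23,390 − 17,900 = 5,490 kg; Δv = 283×9.80665×ln(4.26) = 2775.3×1.4494 ≈ 4022 m/s.
Total Δv = 3539 + 4022 = 7561 m/s.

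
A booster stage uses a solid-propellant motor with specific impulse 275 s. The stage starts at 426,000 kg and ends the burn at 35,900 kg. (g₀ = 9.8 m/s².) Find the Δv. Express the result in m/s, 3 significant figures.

Δv ≈ 6670 m/s

v_e = Isp · g₀ = 275 × 9.8 = 2695.0 m/s.
Rocket equation: Δv = v_e · ln(m₀/m_f) = 2695.0 × ln(11.87) = 2695.0 × 2.4737 ≈ 6666.6 m/s.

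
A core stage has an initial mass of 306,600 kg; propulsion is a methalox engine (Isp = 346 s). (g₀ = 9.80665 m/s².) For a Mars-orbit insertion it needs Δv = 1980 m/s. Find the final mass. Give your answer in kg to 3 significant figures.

final mass ≈ 171000 kg

v_e = Isp · g₀ = 346 × 9.80665 = 3393.1 m/s.
m₀/m_f = exp(Δv / v_e) = exp(1980 / 3393.1) = exp(0.5835) = 1.7924.
m_f = m₀ / 1.7924 = 306,600 / 1.7924 = 171,056 kg.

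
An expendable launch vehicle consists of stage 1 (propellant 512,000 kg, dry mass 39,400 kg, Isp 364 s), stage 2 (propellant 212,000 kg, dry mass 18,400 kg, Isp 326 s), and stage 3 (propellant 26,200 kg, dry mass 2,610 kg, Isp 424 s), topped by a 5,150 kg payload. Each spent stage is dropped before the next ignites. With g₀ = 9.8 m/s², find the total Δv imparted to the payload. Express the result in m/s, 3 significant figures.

Δv ≈ 14800 m/s

Ignition mass of stage 1 = 512,000+39,400 + 212,000+18,400 + 26,200+2,610 + 5,150 = 815,760 kg.
Stage 1: m₀ = 815,760 kg, m_f = 815,760 − 512,000 = 303,760 kg; Δv = 364×9.8×ln(2.686) = 3567.2×0.9879 ≈ 3524 m/s.
Stage 2: m₀ = 264,360 kg, m_f = 264,360 − 212,000 = 52,360 kg; Δv = 326×9.8×ln(5.049) = 3194.8×1.6192 ≈ 5173 m/s.
Stage 3: m₀ = 33,960 kg, m_f = 33,960 − 26,200 = 7,760 kg; Δv = 424×9.8×ln(4.376) = 4155.2×1.4762 ≈ 6134 m/s.
Total Δv = 3524 + 5173 + 6134 = 14831 m/s.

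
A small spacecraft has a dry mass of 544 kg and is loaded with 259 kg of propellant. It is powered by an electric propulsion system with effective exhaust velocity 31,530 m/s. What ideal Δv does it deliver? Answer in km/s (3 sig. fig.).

m₀ = m_dry + m_prop = 544 + 259 = 803 kg.
From the ideal rocket equation, Δv = v_e · ln(m₀/m_f) = 31530.0 × ln(1.476) = 31530.0 × 0.3894 ≈ 12278.0 m/s.

Δv ≈ 12.3 km/s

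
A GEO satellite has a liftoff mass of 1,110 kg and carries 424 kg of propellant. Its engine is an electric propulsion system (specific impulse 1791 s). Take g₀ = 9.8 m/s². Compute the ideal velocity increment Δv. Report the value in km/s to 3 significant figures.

Δv ≈ 8.45 km/s

v_e = Isp · g₀ = 1791 × 9.8 = 17551.8 m/s.
m_f = m₀ − m_prop = 1,110 − 424 = 686 kg.
Rocket equation: Δv = v_e · ln(m₀/m_f) = 17551.8 × ln(1.618) = 17551.8 × 0.4812 ≈ 8446.6 m/s.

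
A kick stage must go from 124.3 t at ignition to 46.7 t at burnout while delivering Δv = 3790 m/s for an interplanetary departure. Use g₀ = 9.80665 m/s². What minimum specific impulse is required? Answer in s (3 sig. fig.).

Isp ≈ 395 s

ln(m₀/m_f) = ln(124300/46700) = ln(2.662) = 0.9790.
v_e = Δv / ln(m₀/m_f) = 3790 / 0.9790 = 3871.5 m/s.
Isp = v_e / g₀ = 3871.5 / 9.80665 = 394.8 s.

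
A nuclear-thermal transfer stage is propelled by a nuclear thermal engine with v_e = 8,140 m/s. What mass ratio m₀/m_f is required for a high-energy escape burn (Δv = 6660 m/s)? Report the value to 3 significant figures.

mass ratio ≈ 2.27

By the Tsiolkovsky rocket equation, m₀/m_f = exp(Δv / v_e) = exp(6660 / 8140.0) = exp(0.8182) = 2.2664.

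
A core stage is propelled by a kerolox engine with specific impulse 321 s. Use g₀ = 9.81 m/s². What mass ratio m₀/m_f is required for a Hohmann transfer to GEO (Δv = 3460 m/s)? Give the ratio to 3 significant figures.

v_e = Isp · g₀ = 321 × 9.81 = 3149.0 m/s.
By the Tsiolkovsky rocket equation, m₀/m_f = exp(Δv / v_e) = exp(3460 / 3149.0) = exp(1.0988) = 3.0004.

mass ratio ≈ 3.00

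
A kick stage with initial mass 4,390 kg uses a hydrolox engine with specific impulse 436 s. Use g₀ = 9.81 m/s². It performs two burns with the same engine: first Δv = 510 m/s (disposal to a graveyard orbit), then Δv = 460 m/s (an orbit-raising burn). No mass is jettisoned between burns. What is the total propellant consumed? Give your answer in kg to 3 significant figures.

total propellant consumed ≈ 891 kg

v_e = Isp · g₀ = 436 × 9.81 = 4277.2 m/s.
After the first burn: m = 4390 × exp(−510/4277.2) = 4390 × 0.88760 = 3,896.56 kg.
After the second burn: m = 3,896.56 × exp(−460/4277.2) = 3,896.56 × 0.89803 = 3,499.23 kg.
Total propellant = m₀ − m_final = 4390 − 3,499.23 = 890.77 kg.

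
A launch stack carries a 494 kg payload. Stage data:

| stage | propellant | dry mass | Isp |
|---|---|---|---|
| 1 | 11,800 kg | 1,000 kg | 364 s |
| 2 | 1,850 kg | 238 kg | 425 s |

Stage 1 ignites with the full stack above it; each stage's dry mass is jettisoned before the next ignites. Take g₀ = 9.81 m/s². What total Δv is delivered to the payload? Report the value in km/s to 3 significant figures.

Δv ≈ 10.5 km/s

Ignition mass of stage 1 = 11,800+1,000 + 1,850+238 + 494 = 15,382 kg.
Stage 1: m₀ = 15,382 kg, m_f = 15,382 − 11,800 = 3,582 kg; Δv = 364×9.81×ln(4.294) = 3570.8×1.4573 ≈ 5204 m/s.
Stage 2: m₀ = 2,582 kg, m_f = 2,582 − 1,850 = 732 kg; Δv = 425×9.81×ln(3.527) = 4169.2×1.2605 ≈ 5256 m/s.
Total Δv = 5204 + 5256 = 10460 m/s.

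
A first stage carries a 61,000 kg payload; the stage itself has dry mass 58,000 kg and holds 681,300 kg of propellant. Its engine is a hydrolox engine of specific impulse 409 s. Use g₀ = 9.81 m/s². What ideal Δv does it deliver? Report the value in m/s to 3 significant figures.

v_e = Isp · g₀ = 409 × 9.81 = 4012.3 m/s.
m₀ = payload + dry + propellant = 61,000 + 58,000 + 681,300 = 800,300 kg.
m_f = payload + dry = 61,000 + 58,000 = 119,000 kg.
Using Δv = v_e ln(m₀/m_f): Δv = v_e · ln(m₀/m_f) = 4012.3 × ln(6.725) = 4012.3 × 1.9059 ≈ 7646.9 m/s.

Δv ≈ 7650 m/s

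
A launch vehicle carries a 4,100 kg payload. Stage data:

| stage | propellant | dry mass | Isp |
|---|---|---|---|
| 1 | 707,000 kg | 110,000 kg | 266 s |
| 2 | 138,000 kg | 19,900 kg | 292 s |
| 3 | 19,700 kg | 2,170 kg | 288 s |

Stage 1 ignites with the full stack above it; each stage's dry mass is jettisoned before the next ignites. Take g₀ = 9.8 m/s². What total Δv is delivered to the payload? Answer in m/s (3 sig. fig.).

Δv ≈ 11200 m/s

Ignition mass of stage 1 = 707,000+110,000 + 138,000+19,900 + 19,700+2,170 + 4,100 = 1,000,870 kg.
Stage 1: m₀ = 1,000,870 kg, m_f = 1,000,870 − 707,000 = 293,870 kg; Δv = 266×9.8×ln(3.406) = 2606.8×1.2255 ≈ 3195 m/s.
Stage 2: m₀ = 183,870 kg, m_f = 183,870 − 138,000 = 45,870 kg; Δv = 292×9.8×ln(4.009) = 2861.6×1.3884 ≈ 3973 m/s.
Stage 3: m₀ = 25,970 kg, m_f = 25,970 − 19,700 = 6,270 kg; Δv = 288×9.8×ln(4.142) = 2822.4×1.4212 ≈ 4011 m/s.
Total Δv = 3195 + 3973 + 4011 = 11179 m/s.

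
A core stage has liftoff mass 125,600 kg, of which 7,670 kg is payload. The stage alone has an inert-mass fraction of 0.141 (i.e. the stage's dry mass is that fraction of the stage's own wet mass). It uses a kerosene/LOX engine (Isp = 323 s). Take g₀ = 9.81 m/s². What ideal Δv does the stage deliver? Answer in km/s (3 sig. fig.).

Δv ≈ 5.21 km/s

Stage wet mass = m₀ − payload = 125,600 − 7,670 = 117,930 kg.
Stage dry mass = ε × stage wet mass = 0.141 × 117,930 = 16,628.1 kg.
Burnout mass m_f = stage dry + payload = 16,628.1 + 7,670 = 24,298.1 kg.
v_e = Isp · g₀ = 323 × 9.81 = 3168.6 m/s.
Using Δv = v_e ln(m₀/m_f): Δv = v_e · ln(125,600/24,298.1) = 3168.6 × ln(5.169) = 3168.6 × 1.6427 ≈ 5205 m/s.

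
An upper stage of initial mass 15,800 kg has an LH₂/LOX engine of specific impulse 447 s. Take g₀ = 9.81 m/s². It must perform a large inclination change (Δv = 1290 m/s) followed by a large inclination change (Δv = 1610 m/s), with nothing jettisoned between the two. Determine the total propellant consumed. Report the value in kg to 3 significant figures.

v_e = Isp · g₀ = 447 × 9.81 = 4385.1 m/s.
After the first burn: m = 15800 × exp(−1290/4385.1) = 15800 × 0.74514 = 11,773.2 kg.
After the second burn: m = 11,773.2 × exp(−1610/4385.1) = 11,773.2 × 0.69270 = 8,155.3 kg.
Total propellant = m₀ − m_final = 15800 − 8,155.3 = 7,644.7 kg.

total propellant consumed ≈ 7640 kg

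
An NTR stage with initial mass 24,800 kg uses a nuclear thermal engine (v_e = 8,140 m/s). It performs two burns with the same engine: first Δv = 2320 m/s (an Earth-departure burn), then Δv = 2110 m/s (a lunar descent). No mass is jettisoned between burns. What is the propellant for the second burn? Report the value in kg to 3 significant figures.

propellant for the second burn ≈ 4260 kg

After the first burn: m = 24800 × exp(−2320/8140.0) = 24800 × 0.75201 = 18,649.8 kg.
After the second burn: m = 18,649.8 × exp(−2110/8140.0) = 18,649.8 × 0.77166 = 14,391.3 kg.
Second-burn propellant = 18,649.8 − 14,391.3 = 4,258.5 kg.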